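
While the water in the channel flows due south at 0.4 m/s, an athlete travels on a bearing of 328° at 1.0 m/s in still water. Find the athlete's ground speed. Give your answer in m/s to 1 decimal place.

Taking east as x and north as y: velocity relative to the water = (-0.530, 0.848) m/s; the water relative to ground = (0.000, -0.400) m/s.
Velocity relative to ground = (-0.530, 0.848) + (0.000, -0.400) = (-0.530, 0.448) m/s.
Speed = |(-0.530, 0.448)| = 0.694 m/s.

0.7 m/s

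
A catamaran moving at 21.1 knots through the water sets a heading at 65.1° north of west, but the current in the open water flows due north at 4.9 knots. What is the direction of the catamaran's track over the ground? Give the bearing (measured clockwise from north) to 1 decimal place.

Taking east as x and north as y: velocity relative to the water = (-8.884, 19.139) knots; the water relative to ground = (0.000, 4.900) knots.
Velocity relative to ground = (-8.884, 19.139) + (0.000, 4.900) = (-8.884, 24.039) knots.
Bearing = atan2(-8.88, 24.04) = 339.72° clockwise from north.

339.7°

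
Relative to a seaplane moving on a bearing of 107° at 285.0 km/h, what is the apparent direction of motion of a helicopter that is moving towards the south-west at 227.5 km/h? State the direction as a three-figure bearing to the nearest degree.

260°

Taking east as x and north as y: helicopter velocity = (-160.867, -160.867) km/h; seaplane velocity = (272.547, -83.326) km/h.
Velocity of helicopter relative to seaplane = (-160.867, -160.867) − (272.547, -83.326) = (-433.414, -77.541) km/h.
Bearing = atan2(-433.41, -77.54) = 259.86° clockwise from north.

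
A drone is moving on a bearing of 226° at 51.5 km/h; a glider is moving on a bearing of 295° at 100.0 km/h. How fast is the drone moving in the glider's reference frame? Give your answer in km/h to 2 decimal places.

Taking east as x and north as y: drone velocity = (-37.046, -35.775) km/h; glider velocity = (-90.631, 42.262) km/h.
Velocity of drone relative to glider = (-37.046, -35.775) − (-90.631, 42.262) = (53.585, -78.037) km/h.
Magnitude = |(53.585, -78.037)| = 94.663 km/h.

94.66 km/h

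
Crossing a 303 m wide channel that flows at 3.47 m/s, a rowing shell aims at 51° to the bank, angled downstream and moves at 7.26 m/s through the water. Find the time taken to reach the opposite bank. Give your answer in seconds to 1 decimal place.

The component of the rowing shell's velocity perpendicular to the bank is 7.26 × sin 51° = 5.642 m/s.
The current is parallel to the bank, so it does not affect the crossing time.
Time = 303 / 5.642 = 53.704 s.

53.7 s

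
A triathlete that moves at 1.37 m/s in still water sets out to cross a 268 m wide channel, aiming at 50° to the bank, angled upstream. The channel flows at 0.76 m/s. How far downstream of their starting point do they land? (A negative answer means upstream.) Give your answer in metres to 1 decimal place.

-30.8 m

Perpendicular speed = 1.049 m/s; crossing time = 268 / 1.049 = 255.364 s.
Net downstream speed = -0.121 m/s.
Drift = -0.121 × 255.364 = -30.802 m (upstream).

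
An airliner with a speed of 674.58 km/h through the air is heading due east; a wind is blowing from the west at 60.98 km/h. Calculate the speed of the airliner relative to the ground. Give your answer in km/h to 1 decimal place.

735.6 km/h

Taking east as x and north as y: velocity relative to the air = (674.580, 0.000) km/h; the air relative to ground = (60.980, 0.000) km/h.
Velocity relative to ground = (674.580, 0.000) + (60.980, 0.000) = (735.560, 0.000) km/h.
Speed = |(735.560, 0.000)| = 735.560 km/h.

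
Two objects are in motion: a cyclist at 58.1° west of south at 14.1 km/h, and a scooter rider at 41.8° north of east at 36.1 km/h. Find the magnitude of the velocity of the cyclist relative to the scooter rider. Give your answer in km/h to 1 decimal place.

Taking east as x and north as y: cyclist velocity = (-11.971, -7.451) km/h; scooter rider velocity = (26.912, 24.062) km/h.
Velocity of cyclist relative to scooter rider = (-11.971, -7.451) − (26.912, 24.062) = (-38.882, -31.513) km/h.
Magnitude = |(-38.882, -31.513)| = 50.049 km/h.

50.0 km/h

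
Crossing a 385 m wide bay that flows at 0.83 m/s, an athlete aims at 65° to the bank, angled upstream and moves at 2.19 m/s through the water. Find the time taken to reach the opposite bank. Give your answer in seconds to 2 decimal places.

193.97 s

The component of the athlete's velocity perpendicular to the bank is 2.19 × sin 65° = 1.985 m/s.
The current is parallel to the bank, so it does not affect the crossing time.
Time = 385 / 1.985 = 193.973 s.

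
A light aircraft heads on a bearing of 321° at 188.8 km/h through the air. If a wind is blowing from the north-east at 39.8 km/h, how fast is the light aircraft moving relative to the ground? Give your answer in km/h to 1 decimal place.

188.8 km/h

Taking east as x and north as y: velocity relative to the air = (-118.816, 146.725) km/h; the air relative to ground = (-28.143, -28.143) km/h.
Velocity relative to ground = (-118.816, 146.725) + (-28.143, -28.143) = (-146.959, 118.582) km/h.
Speed = |(-146.959, 118.582)| = 188.835 km/h.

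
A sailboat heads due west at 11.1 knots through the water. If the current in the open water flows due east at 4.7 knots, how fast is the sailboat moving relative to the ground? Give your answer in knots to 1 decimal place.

6.4 knots

Taking east as x and north as y: velocity relative to the water = (-11.100, 0.000) knots; the water relative to ground = (4.700, 0.000) knots.
Velocity relative to ground = (-11.100, 0.000) + (4.700, 0.000) = (-6.400, 0.000) knots.
Speed = |(-6.400, 0.000)| = 6.400 knots.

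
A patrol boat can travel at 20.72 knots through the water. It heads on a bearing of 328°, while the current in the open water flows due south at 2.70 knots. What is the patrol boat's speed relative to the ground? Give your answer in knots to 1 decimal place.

Taking east as x and north as y: velocity relative to the water = (-10.980, 17.572) knots; the water relative to ground = (0.000, -2.700) knots.
Velocity relative to ground = (-10.980, 17.572) + (0.000, -2.700) = (-10.980, 14.872) knots.
Speed = |(-10.980, 14.872)| = 18.486 knots.

18.5 knots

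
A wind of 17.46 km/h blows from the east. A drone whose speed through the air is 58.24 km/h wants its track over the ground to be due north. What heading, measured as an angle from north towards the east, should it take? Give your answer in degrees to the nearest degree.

The wind pushes perpendicular to the desired track; the heading must have a component into the wind equal to 17.46 km/h: 58.24 sin θ = 17.46.
sin θ = 0.2998, so θ = 17.445°.

17°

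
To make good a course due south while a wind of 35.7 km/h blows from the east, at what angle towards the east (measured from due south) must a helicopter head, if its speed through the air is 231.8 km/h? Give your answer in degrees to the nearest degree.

9°

The wind pushes perpendicular to the desired track; the heading must have a component into the wind equal to 35.7 km/h: 231.8 sin θ = 35.7.
sin θ = 0.1540, so θ = 8.860°.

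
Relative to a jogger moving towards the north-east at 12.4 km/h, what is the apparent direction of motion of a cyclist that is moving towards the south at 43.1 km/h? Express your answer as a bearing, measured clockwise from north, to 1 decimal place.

189.6°

Taking east as x and north as y: cyclist velocity = (0.000, -43.100) km/h; jogger velocity = (8.768, 8.768) km/h.
Velocity of cyclist relative to jogger = (0.000, -43.100) − (8.768, 8.768) = (-8.768, -51.868) km/h.
Bearing = atan2(-8.77, -51.87) = 189.59° clockwise from north.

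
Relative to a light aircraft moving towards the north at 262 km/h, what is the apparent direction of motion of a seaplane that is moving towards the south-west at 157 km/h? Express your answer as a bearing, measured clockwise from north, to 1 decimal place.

196.6°

Taking east as x and north as y: seaplane velocity = (-111.016, -111.016) km/h; light aircraft velocity = (0.000, 262.000) km/h.
Velocity of seaplane relative to light aircraft = (-111.016, -111.016) − (0.000, 262.000) = (-111.016, -373.016) km/h.
Bearing = atan2(-111.02, -373.02) = 196.57° clockwise from north.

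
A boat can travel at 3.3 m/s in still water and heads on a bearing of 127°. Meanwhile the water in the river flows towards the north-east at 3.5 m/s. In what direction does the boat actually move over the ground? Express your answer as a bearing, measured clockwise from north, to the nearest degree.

Taking east as x and north as y: velocity relative to the water = (2.635, -1.986) m/s; the water relative to ground = (2.475, 2.475) m/s.
Velocity relative to ground = (2.635, -1.986) + (2.475, 2.475) = (5.110, 0.489) m/s.
Bearing = atan2(5.11, 0.49) = 84.54° clockwise from north.

085°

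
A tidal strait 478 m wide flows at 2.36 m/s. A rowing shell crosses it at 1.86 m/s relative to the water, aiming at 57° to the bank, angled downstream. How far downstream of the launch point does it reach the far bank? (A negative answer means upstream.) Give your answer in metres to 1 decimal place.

Perpendicular speed = 1.560 m/s; crossing time = 478 / 1.560 = 306.425 s.
Net downstream speed = 3.373 m/s.
Drift = 3.373 × 306.425 = 1033.579 m (downstream).

1033.6 m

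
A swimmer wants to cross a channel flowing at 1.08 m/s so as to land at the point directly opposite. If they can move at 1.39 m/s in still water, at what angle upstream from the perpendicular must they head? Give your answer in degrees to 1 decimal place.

51.0°

To cancel the current, the upstream component of the swimmer's velocity must equal the flow: 1.39 sin θ = 1.08.
sin θ = 1.08 / 1.39 = 0.7770.
θ = arcsin(0.7770) = 50.985°.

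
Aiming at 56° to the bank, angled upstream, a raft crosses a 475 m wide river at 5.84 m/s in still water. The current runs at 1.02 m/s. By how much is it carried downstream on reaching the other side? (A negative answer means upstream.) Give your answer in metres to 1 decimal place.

Perpendicular speed = 4.842 m/s; crossing time = 475 / 4.842 = 98.108 s.
Net downstream speed = -2.246 m/s.
Drift = -2.246 × 98.108 = -220.321 m (upstream).

-220.3 m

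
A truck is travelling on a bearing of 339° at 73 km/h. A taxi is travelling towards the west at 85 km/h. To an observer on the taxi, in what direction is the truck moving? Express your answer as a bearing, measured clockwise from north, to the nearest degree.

041°

Taking east as x and north as y: truck velocity = (-26.161, 68.151) km/h; taxi velocity = (-85.000, 0.000) km/h.
Velocity of truck relative to taxi = (-26.161, 68.151) − (-85.000, 0.000) = (58.839, 68.151) km/h.
Bearing = atan2(58.84, 68.15) = 40.81° clockwise from north.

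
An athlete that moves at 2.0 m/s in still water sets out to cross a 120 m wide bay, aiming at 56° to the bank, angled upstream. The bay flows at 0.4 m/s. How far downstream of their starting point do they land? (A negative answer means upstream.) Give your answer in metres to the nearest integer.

-52 m

Perpendicular speed = 1.658 m/s; crossing time = 120 / 1.658 = 72.373 s.
Net downstream speed = -0.718 m/s.
Drift = -0.718 × 72.373 = -51.992 m (upstream).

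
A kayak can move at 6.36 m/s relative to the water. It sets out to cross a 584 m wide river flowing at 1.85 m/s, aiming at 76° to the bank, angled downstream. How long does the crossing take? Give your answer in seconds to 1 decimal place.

94.6 s

The component of the kayak's velocity perpendicular to the bank is 6.36 × sin 76° = 6.171 m/s.
The current is parallel to the bank, so it does not affect the crossing time.
Time = 584 / 6.171 = 94.635 s.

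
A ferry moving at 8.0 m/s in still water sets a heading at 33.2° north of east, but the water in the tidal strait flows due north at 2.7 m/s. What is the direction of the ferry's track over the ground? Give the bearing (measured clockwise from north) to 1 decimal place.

Taking east as x and north as y: velocity relative to the water = (6.694, 4.381) m/s; the water relative to ground = (0.000, 2.700) m/s.
Velocity relative to ground = (6.694, 4.381) + (0.000, 2.700) = (6.694, 7.081) m/s.
Bearing = atan2(6.69, 7.08) = 43.39° clockwise from north.

043.4°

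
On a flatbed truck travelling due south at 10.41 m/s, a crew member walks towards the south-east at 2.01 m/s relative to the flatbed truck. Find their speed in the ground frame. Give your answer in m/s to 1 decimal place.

11.9 m/s

Taking east as x and north as y: flatbed truck velocity = (0.000, -10.410) m/s; crew member velocity relative to flatbed truck = (1.421, -1.421) m/s.
Velocity relative to ground = (0.000, -10.410) + (1.421, -1.421) = (1.421, -11.831) m/s.
Speed = |(1.421, -11.831)| = 11.916 m/s.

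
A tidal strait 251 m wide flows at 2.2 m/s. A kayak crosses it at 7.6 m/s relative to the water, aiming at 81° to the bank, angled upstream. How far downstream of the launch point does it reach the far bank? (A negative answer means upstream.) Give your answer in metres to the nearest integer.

34 m

Perpendicular speed = 7.506 m/s; crossing time = 251 / 7.506 = 33.438 s.
Net downstream speed = 1.011 m/s.
Drift = 1.011 × 33.438 = 33.809 m (downstream).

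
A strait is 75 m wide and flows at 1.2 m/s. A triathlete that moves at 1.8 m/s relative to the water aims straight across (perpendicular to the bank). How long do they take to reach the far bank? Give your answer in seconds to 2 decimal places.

The component of the triathlete's velocity perpendicular to the bank is 1.8 m/s.
Only the cross-stream component determines the crossing time; the current contributes nothing perpendicular to the bank.
Time = 75 / 1.800 = 41.667 s.

41.67 s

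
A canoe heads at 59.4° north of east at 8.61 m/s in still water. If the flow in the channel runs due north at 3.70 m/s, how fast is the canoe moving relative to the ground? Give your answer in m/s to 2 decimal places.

11.94 m/s

Taking east as x and north as y: velocity relative to the water = (4.383, 7.411) m/s; the water relative to ground = (0.000, 3.700) m/s.
Velocity relative to ground = (4.383, 7.411) + (0.000, 3.700) = (4.383, 11.111) m/s.
Speed = |(4.383, 11.111)| = 11.944 m/s.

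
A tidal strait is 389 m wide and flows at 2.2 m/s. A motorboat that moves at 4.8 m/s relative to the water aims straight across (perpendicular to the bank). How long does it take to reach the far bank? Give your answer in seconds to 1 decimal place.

81.0 s

The component of the motorboat's velocity perpendicular to the bank is 4.8 m/s.
The flow acts along the bank and has no component across it.
Time = 389 / 4.800 = 81.042 s.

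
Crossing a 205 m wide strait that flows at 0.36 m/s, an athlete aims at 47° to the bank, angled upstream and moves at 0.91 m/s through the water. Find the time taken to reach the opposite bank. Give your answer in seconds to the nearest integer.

308 s

The component of the athlete's velocity perpendicular to the bank is 0.91 × sin 47° = 0.666 m/s.
The flow acts along the bank and has no component across it.
Time = 205 / 0.666 = 308.024 s.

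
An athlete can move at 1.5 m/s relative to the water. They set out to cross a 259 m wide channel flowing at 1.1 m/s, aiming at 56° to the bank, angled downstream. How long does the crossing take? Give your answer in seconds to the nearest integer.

The component of the athlete's velocity perpendicular to the bank is 1.5 × sin 56° = 1.244 m/s.
The flow acts along the bank and has no component across it.
Time = 259 / 1.244 = 208.274 s.

208 s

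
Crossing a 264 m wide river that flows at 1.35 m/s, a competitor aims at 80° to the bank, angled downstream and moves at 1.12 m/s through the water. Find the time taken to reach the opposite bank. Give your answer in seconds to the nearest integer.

239 s

The component of the competitor's velocity perpendicular to the bank is 1.12 × sin 80° = 1.103 m/s.
The current is parallel to the bank, so it does not affect the crossing time.
Time = 264 / 1.103 = 239.351 s.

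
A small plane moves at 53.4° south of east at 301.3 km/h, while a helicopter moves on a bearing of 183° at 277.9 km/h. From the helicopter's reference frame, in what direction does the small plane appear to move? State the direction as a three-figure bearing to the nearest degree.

080°

Taking east as x and north as y: small plane velocity = (179.643, -241.889) km/h; helicopter velocity = (-14.544, -277.519) km/h.
Velocity of small plane relative to helicopter = (179.643, -241.889) − (-14.544, -277.519) = (194.187, 35.630) km/h.
Bearing = atan2(194.19, 35.63) = 79.60° clockwise from north.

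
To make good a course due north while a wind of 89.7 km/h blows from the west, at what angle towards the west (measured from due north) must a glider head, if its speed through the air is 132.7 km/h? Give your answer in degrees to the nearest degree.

The wind pushes perpendicular to the desired track; the heading must have a component into the wind equal to 89.7 km/h: 132.7 sin θ = 89.7.
sin θ = 0.6760, so θ = 42.529°.

43°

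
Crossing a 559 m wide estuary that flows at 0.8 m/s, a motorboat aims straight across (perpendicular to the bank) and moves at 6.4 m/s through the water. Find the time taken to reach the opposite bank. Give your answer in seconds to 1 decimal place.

87.3 s

The component of the motorboat's velocity perpendicular to the bank is 6.4 m/s.
Only the cross-stream component determines the crossing time; the current contributes nothing perpendicular to the bank.
Time = 559 / 6.400 = 87.344 s.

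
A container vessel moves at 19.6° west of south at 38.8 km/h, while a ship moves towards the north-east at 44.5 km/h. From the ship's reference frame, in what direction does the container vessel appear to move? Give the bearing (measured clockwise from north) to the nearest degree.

Taking east as x and north as y: container vessel velocity = (-13.016, -36.552) km/h; ship velocity = (31.466, 31.466) km/h.
Velocity of container vessel relative to ship = (-13.016, -36.552) − (31.466, 31.466) = (-44.482, -68.018) km/h.
Bearing = atan2(-44.48, -68.02) = 213.18° clockwise from north.

213°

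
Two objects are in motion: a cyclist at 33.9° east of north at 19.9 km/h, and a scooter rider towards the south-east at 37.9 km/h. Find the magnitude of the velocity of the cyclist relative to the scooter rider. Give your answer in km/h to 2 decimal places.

Taking east as x and north as y: cyclist velocity = (11.099, 16.517) km/h; scooter rider velocity = (26.799, -26.799) km/h.
Velocity of cyclist relative to scooter rider = (11.099, 16.517) − (26.799, -26.799) = (-15.700, 43.317) km/h.
Magnitude = |(-15.700, 43.317)| = 46.074 km/h.

46.07 km/h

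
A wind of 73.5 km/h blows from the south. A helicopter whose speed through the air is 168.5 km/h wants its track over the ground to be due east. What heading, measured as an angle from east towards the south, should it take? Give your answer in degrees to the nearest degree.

The wind pushes perpendicular to the desired track; the heading must have a component into the wind equal to 73.5 km/h: 168.5 sin θ = 73.5.
sin θ = 0.4362, so θ = 25.862°.

26°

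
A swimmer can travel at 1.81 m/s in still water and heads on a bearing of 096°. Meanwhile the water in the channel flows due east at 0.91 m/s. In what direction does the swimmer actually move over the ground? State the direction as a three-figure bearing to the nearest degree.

094°

Taking east as x and north as y: velocity relative to the water = (1.800, -0.189) m/s; the water relative to ground = (0.910, 0.000) m/s.
Velocity relative to ground = (1.800, -0.189) + (0.910, 0.000) = (2.710, -0.189) m/s.
Bearing = atan2(2.71, -0.19) = 93.99° clockwise from north.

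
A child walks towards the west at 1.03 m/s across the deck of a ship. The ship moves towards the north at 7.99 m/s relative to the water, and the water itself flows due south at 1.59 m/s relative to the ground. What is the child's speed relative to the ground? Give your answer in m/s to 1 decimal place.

6.5 m/s

In east/north components (m/s): child relative to ship = (-1.030, 0.000); ship relative to water = (0.000, 7.990); water relative to ground = (0.000, -1.590).
Sum = (-1.030, 6.400) m/s.
Speed = |(-1.030, 6.400)| = 6.482 m/s.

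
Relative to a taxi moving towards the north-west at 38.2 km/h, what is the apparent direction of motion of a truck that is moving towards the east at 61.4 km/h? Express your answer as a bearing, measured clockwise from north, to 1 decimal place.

Taking east as x and north as y: truck velocity = (61.400, 0.000) km/h; taxi velocity = (-27.011, 27.011) km/h.
Velocity of truck relative to taxi = (61.400, 0.000) − (-27.011, 27.011) = (88.411, -27.011) km/h.
Bearing = atan2(88.41, -27.01) = 106.99° clockwise from north.

107.0°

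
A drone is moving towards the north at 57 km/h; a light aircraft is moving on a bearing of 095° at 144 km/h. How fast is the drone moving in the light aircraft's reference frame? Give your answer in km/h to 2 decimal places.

Taking east as x and north as y: drone velocity = (0.000, 57.000) km/h; light aircraft velocity = (143.452, -12.550) km/h.
Velocity of drone relative to light aircraft = (0.000, 57.000) − (143.452, -12.550) = (-143.452, 69.550) km/h.
Magnitude = |(-143.452, 69.550)| = 159.423 km/h.

159.42 km/h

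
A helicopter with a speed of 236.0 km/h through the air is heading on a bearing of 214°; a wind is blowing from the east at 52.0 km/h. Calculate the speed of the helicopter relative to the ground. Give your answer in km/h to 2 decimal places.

Taking east as x and north as y: velocity relative to the air = (-131.970, -195.653) km/h; the air relative to ground = (-52.000, 0.000) km/h.
Velocity relative to ground = (-131.970, -195.653) + (-52.000, 0.000) = (-183.970, -195.653) km/h.
Speed = |(-183.970, -195.653)| = 268.561 km/h.

268.56 km/h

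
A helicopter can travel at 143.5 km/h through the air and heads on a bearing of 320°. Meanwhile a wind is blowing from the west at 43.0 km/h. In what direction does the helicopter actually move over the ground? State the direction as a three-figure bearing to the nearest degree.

Taking east as x and north as y: velocity relative to the air = (-92.240, 109.927) km/h; the air relative to ground = (43.000, 0.000) km/h.
Velocity relative to ground = (-92.240, 109.927) + (43.000, 0.000) = (-49.240, 109.927) km/h.
Bearing = atan2(-49.24, 109.93) = 335.87° clockwise from north.

336°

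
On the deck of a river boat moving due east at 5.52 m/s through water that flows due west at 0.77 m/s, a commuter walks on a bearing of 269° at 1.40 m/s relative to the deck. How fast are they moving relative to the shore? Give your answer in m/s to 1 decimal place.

In east/north components (m/s): commuter relative to river boat = (-1.400, -0.024); river boat relative to water = (5.520, 0.000); water relative to ground = (-0.770, 0.000).
Sum = (3.350, -0.024) m/s.
Speed = |(3.350, -0.024)| = 3.350 m/s.

3.4 m/s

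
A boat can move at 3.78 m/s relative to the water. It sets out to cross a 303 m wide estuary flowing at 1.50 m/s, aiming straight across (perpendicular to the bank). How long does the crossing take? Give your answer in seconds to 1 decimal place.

80.2 s

The component of the boat's velocity perpendicular to the bank is 3.78 m/s.
Only the cross-stream component determines the crossing time; the current contributes nothing perpendicular to the bank.
Time = 303 / 3.780 = 80.159 s.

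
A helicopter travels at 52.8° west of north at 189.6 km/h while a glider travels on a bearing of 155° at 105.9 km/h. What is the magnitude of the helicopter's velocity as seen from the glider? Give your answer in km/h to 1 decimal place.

Taking east as x and north as y: helicopter velocity = (-151.022, 114.632) km/h; glider velocity = (44.755, -95.978) km/h.
Velocity of helicopter relative to glider = (-151.022, 114.632) − (44.755, -95.978) = (-195.777, 210.610) km/h.
Magnitude = |(-195.777, 210.610)| = 287.551 km/h.

287.6 km/h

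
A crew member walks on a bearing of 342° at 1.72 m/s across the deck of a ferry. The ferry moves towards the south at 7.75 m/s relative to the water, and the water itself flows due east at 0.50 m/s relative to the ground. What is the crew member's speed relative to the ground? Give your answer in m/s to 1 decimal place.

6.1 m/s

In east/north components (m/s): crew member relative to ferry = (-0.532, 1.636); ferry relative to water = (0.000, -7.750); water relative to ground = (0.500, 0.000).
Sum = (-0.032, -6.114) m/s.
Speed = |(-0.032, -6.114)| = 6.114 m/s.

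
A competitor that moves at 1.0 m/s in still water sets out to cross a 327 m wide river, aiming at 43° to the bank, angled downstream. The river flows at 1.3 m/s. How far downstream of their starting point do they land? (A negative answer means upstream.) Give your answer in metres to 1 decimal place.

974.0 m

Perpendicular speed = 0.682 m/s; crossing time = 327 / 0.682 = 479.473 s.
Net downstream speed = 2.031 m/s.
Drift = 2.031 × 479.473 = 973.980 m (downstream).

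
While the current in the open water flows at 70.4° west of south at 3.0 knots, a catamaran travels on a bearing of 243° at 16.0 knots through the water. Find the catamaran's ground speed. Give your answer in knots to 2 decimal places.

18.98 knots

Taking east as x and north as y: velocity relative to the water = (-14.256, -7.264) knots; the water relative to ground = (-2.826, -1.006) knots.
Velocity relative to ground = (-14.256, -7.264) + (-2.826, -1.006) = (-17.082, -8.270) knots.
Speed = |(-17.082, -8.270)| = 18.979 knots.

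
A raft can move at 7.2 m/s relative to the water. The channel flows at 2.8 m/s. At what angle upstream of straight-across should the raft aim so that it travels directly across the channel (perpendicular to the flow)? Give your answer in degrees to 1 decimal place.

22.9°

To cancel the current, the upstream component of the raft's velocity must equal the flow: 7.2 sin θ = 2.8.
sin θ = 2.8 / 7.2 = 0.3889.
θ = arcsin(0.3889) = 22.885°.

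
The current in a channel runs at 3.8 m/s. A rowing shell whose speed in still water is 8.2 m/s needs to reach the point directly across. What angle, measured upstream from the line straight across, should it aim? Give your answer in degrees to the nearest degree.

To cancel the current, the upstream component of the rowing shell's velocity must equal the flow: 8.2 sin θ = 3.8.
sin θ = 3.8 / 8.2 = 0.4634.
θ = arcsin(0.4634) = 27.608°.

28°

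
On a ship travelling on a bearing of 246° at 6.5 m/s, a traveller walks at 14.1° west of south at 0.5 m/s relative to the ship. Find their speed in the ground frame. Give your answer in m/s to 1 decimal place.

6.8 m/s

Taking east as x and north as y: ship velocity = (-5.938, -2.644) m/s; traveller velocity relative to ship = (-0.122, -0.485) m/s.
Velocity relative to ground = (-5.938, -2.644) + (-0.122, -0.485) = (-6.060, -3.129) m/s.
Speed = |(-6.060, -3.129)| = 6.820 m/s.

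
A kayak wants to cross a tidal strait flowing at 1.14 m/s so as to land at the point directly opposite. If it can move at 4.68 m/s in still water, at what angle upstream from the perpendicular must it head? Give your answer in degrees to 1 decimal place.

14.1°

To cancel the current, the upstream component of the kayak's velocity must equal the flow: 4.68 sin θ = 1.14.
sin θ = 1.14 / 4.68 = 0.2436.
θ = arcsin(0.2436) = 14.099°.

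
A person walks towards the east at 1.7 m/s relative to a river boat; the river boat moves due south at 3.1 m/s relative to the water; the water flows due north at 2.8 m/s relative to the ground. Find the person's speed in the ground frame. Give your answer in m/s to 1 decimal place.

1.7 m/s

In east/north components (m/s): person relative to river boat = (1.700, 0.000); river boat relative to water = (0.000, -3.100); water relative to ground = (0.000, 2.800).
Sum = (1.700, -0.300) m/s.
Speed = |(1.700, -0.300)| = 1.726 m/s.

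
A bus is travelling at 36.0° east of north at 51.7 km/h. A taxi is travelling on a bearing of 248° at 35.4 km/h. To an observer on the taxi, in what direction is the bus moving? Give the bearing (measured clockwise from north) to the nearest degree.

Taking east as x and north as y: bus velocity = (30.388, 41.826) km/h; taxi velocity = (-32.822, -13.261) km/h.
Velocity of bus relative to taxi = (30.388, 41.826) − (-32.822, -13.261) = (63.211, 55.087) km/h.
Bearing = atan2(63.21, 55.09) = 48.93° clockwise from north.

049°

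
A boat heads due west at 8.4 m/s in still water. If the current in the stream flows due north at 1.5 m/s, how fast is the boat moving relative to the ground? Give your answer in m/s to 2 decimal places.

8.53 m/s

Taking east as x and north as y: velocity relative to the water = (-8.400, 0.000) m/s; the water relative to ground = (0.000, 1.500) m/s.
Velocity relative to ground = (-8.400, 0.000) + (0.000, 1.500) = (-8.400, 1.500) m/s.
Speed = |(-8.400, 1.500)| = 8.533 m/s.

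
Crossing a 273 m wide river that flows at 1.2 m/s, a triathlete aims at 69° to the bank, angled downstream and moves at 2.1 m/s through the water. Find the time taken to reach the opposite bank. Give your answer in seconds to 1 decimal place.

The component of the triathlete's velocity perpendicular to the bank is 2.1 × sin 69° = 1.961 m/s.
Only the cross-stream component determines the crossing time; the current contributes nothing perpendicular to the bank.
Time = 273 / 1.961 = 139.249 s.

139.2 s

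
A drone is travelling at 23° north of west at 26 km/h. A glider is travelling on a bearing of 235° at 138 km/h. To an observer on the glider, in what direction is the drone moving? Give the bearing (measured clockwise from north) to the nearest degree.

Taking east as x and north as y: drone velocity = (-23.933, 10.159) km/h; glider velocity = (-113.043, -79.154) km/h.
Velocity of drone relative to glider = (-23.933, 10.159) − (-113.043, -79.154) = (89.110, 89.313) km/h.
Bearing = atan2(89.11, 89.31) = 44.93° clockwise from north.

045°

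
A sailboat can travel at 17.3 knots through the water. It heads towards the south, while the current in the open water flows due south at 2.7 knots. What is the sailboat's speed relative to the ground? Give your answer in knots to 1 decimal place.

Taking east as x and north as y: velocity relative to the water = (0.000, -17.300) knots; the water relative to ground = (0.000, -2.700) knots.
Velocity relative to ground = (0.000, -17.300) + (0.000, -2.700) = (0.000, -20.000) knots.
Speed = |(0.000, -20.000)| = 20.000 knots.

20.0 knots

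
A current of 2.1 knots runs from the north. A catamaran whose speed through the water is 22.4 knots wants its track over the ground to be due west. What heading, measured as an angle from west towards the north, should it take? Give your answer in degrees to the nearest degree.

The current pushes perpendicular to the desired track; the heading must have a component into the current equal to 2.1 knots: 22.4 sin θ = 2.1.
sin θ = 0.0938, so θ = 5.379°.

5°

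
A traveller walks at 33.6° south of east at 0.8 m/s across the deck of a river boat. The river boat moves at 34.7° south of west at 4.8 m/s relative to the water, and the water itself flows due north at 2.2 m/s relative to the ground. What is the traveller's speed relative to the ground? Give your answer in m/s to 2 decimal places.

3.42 m/s

In east/north components (m/s): traveller relative to river boat = (0.666, -0.443); river boat relative to water = (-3.946, -2.733); water relative to ground = (0.000, 2.200).
Sum = (-3.280, -0.975) m/s.
Speed = |(-3.280, -0.975)| = 3.422 m/s.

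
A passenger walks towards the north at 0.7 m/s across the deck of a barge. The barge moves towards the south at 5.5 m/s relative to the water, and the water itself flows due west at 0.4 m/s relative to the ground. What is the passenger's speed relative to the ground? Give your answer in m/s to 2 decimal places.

In east/north components (m/s): passenger relative to barge = (0.000, 0.700); barge relative to water = (0.000, -5.500); water relative to ground = (-0.400, 0.000).
Sum = (-0.400, -4.800) m/s.
Speed = |(-0.400, -4.800)| = 4.817 m/s.

4.82 m/s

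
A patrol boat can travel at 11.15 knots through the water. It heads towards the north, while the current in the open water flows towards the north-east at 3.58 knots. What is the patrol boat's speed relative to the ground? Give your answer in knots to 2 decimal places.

13.91 knots

Taking east as x and north as y: velocity relative to the water = (0.000, 11.150) knots; the water relative to ground = (2.531, 2.531) knots.
Velocity relative to ground = (0.000, 11.150) + (2.531, 2.531) = (2.531, 13.681) knots.
Speed = |(2.531, 13.681)| = 13.914 knots.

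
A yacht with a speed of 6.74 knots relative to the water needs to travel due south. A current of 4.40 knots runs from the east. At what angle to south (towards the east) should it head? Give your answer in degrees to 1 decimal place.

The current pushes perpendicular to the desired track; the heading must have a component into the current equal to 4.40 knots: 6.74 sin θ = 4.40.
sin θ = 0.6528, so θ = 40.754°.

40.8°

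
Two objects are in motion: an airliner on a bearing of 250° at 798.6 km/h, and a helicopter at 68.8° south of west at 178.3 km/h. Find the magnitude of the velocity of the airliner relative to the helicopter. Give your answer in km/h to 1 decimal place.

Taking east as x and north as y: airliner velocity = (-750.439, -273.137) km/h; helicopter velocity = (-64.478, -166.233) km/h.
Velocity of airliner relative to helicopter = (-750.439, -273.137) − (-64.478, -166.233) = (-685.961, -106.904) km/h.
Magnitude = |(-685.961, -106.904)| = 694.241 km/h.

694.2 km/h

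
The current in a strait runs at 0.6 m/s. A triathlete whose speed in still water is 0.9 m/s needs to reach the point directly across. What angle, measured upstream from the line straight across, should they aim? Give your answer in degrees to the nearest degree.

42°

To cancel the current, the upstream component of the triathlete's velocity must equal the flow: 0.9 sin θ = 0.6.
sin θ = 0.6 / 0.9 = 0.6667.
θ = arcsin(0.6667) = 41.810°.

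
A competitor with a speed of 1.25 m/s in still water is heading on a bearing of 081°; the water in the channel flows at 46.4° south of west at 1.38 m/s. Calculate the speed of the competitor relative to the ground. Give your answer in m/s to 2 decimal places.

0.85 m/s

Taking east as x and north as y: velocity relative to the water = (1.235, 0.196) m/s; the water relative to ground = (-0.952, -0.999) m/s.
Velocity relative to ground = (1.235, 0.196) + (-0.952, -0.999) = (0.283, -0.804) m/s.
Speed = |(0.283, -0.804)| = 0.852 m/s.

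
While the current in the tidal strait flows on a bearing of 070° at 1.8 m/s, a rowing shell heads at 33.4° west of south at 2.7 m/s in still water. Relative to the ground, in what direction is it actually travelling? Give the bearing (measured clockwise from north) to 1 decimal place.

172.9°

Taking east as x and north as y: velocity relative to the water = (-1.486, -2.254) m/s; the water relative to ground = (1.691, 0.616) m/s.
Velocity relative to ground = (-1.486, -2.254) + (1.691, 0.616) = (0.205, -1.638) m/s.
Bearing = atan2(0.21, -1.64) = 172.86° clockwise from north.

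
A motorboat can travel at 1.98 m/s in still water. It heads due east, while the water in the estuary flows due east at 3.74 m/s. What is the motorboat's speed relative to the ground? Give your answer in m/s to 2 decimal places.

5.72 m/s

Taking east as x and north as y: velocity relative to the water = (1.980, 0.000) m/s; the water relative to ground = (3.740, 0.000) m/s.
Velocity relative to ground = (1.980, 0.000) + (3.740, 0.000) = (5.720, 0.000) m/s.
Speed = |(5.720, 0.000)| = 5.720 m/s.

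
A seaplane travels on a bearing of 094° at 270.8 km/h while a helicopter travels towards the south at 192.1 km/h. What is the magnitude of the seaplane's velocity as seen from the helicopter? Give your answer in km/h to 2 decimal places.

Taking east as x and north as y: seaplane velocity = (270.140, -18.890) km/h; helicopter velocity = (0.000, -192.100) km/h.
Velocity of seaplane relative to helicopter = (270.140, -18.890) − (0.000, -192.100) = (270.140, 173.210) km/h.
Magnitude = |(270.140, 173.210)| = 320.901 km/h.

320.90 km/h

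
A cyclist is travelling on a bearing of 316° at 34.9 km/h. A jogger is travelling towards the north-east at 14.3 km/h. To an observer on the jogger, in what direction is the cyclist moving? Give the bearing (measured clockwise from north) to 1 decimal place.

293.6°

Taking east as x and north as y: cyclist velocity = (-24.244, 25.105) km/h; jogger velocity = (10.112, 10.112) km/h.
Velocity of cyclist relative to jogger = (-24.244, 25.105) − (10.112, 10.112) = (-34.355, 14.993) km/h.
Bearing = atan2(-34.36, 14.99) = 293.58° clockwise from north.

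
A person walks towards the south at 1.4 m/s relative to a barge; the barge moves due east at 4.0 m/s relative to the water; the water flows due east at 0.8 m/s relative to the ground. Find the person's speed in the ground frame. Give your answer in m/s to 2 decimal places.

In east/north components (m/s): person relative to barge = (0.000, -1.400); barge relative to water = (4.000, 0.000); water relative to ground = (0.800, 0.000).
Sum = (4.800, -1.400) m/s.
Speed = |(4.800, -1.400)| = 5.000 m/s.

5.00 m/s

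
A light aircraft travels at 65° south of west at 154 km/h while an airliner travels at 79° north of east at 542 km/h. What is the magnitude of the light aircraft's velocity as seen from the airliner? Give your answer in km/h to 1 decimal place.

Taking east as x and north as y: light aircraft velocity = (-65.083, -139.571) km/h; airliner velocity = (103.418, 532.042) km/h.
Velocity of light aircraft relative to airliner = (-65.083, -139.571) − (103.418, 532.042) = (-168.502, -671.613) km/h.
Magnitude = |(-168.502, -671.613)| = 692.429 km/h.

692.4 km/h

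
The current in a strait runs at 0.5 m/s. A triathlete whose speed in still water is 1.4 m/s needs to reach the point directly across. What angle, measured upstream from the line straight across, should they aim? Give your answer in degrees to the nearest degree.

21°

To cancel the current, the upstream component of the triathlete's velocity must equal the flow: 1.4 sin θ = 0.5.
sin θ = 0.5 / 1.4 = 0.3571.
θ = arcsin(0.3571) = 20.925°.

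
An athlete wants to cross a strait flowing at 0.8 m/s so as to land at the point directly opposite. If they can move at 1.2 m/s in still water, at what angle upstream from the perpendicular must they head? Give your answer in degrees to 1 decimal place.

41.8°

To cancel the current, the upstream component of the athlete's velocity must equal the flow: 1.2 sin θ = 0.8.
sin θ = 0.8 / 1.2 = 0.6667.
θ = arcsin(0.6667) = 41.810°.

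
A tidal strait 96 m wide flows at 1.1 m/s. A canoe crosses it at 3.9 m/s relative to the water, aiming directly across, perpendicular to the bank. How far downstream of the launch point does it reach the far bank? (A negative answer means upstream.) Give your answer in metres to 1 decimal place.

27.1 m

Perpendicular speed = 3.900 m/s; crossing time = 96 / 3.900 = 24.615 s.
Net downstream speed = 1.100 m/s.
Drift = 1.100 × 24.615 = 27.077 m (downstream).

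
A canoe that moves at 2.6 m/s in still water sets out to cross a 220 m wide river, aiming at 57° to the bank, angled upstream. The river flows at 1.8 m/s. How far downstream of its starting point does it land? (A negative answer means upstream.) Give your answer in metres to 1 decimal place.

38.7 m

Perpendicular speed = 2.181 m/s; crossing time = 220 / 2.181 = 100.892 s.
Net downstream speed = 0.384 m/s.
Drift = 0.384 × 100.892 = 38.736 m (downstream).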